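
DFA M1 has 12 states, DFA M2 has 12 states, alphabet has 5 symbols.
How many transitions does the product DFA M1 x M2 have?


Product DFA has 12 * 12 = 144 states.
Each has 5 transitions: 144 * 5 = 720

720


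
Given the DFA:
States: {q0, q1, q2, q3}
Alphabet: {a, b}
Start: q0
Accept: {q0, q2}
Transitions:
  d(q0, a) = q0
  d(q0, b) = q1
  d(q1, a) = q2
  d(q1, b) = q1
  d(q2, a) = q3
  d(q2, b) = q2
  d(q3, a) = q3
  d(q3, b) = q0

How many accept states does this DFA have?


Accept states listed: {q0, q2}
Counting: q0(1) q2(2)

2


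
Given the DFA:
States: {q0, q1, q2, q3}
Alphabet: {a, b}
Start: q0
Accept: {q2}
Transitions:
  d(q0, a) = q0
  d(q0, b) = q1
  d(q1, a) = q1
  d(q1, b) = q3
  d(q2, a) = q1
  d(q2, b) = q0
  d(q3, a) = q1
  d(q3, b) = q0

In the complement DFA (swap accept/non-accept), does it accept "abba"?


Trace: q0 -> q0 -> q1 -> q3 -> q1
Final: q1
Original accept: {q2}
Complement: q1 is not in original accept

Yes, complement accepts (original rejects)


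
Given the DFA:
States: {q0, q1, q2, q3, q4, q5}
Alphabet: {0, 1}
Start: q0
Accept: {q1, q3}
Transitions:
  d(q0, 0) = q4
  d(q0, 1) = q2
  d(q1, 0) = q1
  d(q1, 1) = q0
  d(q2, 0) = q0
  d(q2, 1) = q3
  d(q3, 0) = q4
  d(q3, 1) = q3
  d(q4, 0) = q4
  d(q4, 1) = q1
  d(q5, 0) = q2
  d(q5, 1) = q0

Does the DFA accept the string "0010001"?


Trace: q0 -> q4 -> q4 -> q1 -> q1 -> q1 -> q1 -> q0
Final state: q0
Accept states: {q1, q3}

No, rejected (final state q0 is not an accept state)


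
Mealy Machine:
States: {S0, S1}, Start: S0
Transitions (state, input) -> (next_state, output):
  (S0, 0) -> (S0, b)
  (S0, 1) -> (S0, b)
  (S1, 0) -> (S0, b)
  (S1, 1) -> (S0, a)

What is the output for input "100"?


Step-by-step:
  (S0, 1) -> (S0, b)
  (S0, 0) -> (S0, b)
  (S0, 0) -> (S0, b)

"bbb"


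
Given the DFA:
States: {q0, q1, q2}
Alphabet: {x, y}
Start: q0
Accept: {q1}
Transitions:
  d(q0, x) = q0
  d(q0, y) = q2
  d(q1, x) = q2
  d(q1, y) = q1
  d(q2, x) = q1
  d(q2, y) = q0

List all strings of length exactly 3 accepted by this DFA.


All strings of length 3: 8 total
Accepted: 2

"xyx", "yxy"


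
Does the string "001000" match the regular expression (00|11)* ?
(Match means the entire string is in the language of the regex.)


|string| = 6; first = '0'; last = '0'

No, "001000" does not match (00|11)*


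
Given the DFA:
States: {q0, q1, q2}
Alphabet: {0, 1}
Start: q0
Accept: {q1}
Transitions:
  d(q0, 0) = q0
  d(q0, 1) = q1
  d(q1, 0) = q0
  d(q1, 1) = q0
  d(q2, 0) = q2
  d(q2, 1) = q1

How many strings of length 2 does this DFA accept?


Enumerating all length-2 strings:
  "00" -> q0 [reject]
  "01" -> q1 [accept]
  "10" -> q0 [reject]
  "11" -> q0 [reject]

1 out of 4


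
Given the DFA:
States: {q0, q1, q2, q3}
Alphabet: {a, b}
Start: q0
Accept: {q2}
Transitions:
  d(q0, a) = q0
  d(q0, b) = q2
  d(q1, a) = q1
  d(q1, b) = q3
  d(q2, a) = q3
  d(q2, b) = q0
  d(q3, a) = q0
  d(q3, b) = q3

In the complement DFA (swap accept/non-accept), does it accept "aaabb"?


Trace: q0 -> q0 -> q0 -> q0 -> q2 -> q0
Final: q0
Original accept: {q2}
Complement: q0 is not in original accept

Yes, complement accepts (original rejects)


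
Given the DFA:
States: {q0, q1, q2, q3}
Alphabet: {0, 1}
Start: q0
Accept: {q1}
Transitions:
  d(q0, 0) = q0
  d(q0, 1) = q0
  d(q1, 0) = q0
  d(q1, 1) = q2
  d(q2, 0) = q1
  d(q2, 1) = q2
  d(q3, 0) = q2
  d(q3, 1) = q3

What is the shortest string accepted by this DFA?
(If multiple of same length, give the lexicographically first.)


BFS by string length (lex-first path to each state shown):
  len 0: q0<-""
  len 1: q0<-"0"
  len 2: q0<-"00"
  len 3: q0<-"000"
  len 4: q0<-"0000"
  len 5: q0<-"00000"
  len 6: q0<-"000000"
  len 7: q0<-"0000000"
  len 8: q0<-"00000000"

No string accepted (empty language)


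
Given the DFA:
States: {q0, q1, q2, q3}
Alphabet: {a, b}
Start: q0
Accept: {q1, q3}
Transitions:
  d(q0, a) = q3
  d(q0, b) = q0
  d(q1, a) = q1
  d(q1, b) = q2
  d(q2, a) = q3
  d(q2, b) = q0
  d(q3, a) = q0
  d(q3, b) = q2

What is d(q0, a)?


Looking up transition d(q0, a)

q3


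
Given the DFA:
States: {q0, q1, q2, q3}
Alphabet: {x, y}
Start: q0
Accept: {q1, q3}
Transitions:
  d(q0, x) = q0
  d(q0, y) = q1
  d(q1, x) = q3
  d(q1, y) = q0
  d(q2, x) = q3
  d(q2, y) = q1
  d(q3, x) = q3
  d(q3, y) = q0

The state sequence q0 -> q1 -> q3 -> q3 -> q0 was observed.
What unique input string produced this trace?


Trace back each transition to find the symbol:
  q0 --[y]--> q1
  q1 --[x]--> q3
  q3 --[x]--> q3
  q3 --[y]--> q0

"yxxy"


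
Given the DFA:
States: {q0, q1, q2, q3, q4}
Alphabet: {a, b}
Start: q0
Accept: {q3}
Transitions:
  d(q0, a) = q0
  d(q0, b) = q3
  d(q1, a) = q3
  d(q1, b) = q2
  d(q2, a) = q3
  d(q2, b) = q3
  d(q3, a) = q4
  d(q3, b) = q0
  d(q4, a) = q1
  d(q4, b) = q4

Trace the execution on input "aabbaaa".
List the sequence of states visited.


Input: aabbaaa
d(q0, a) = q0
d(q0, a) = q0
d(q0, b) = q3
d(q3, b) = q0
d(q0, a) = q0
d(q0, a) = q0
d(q0, a) = q0


q0 -> q0 -> q0 -> q3 -> q0 -> q0 -> q0 -> q0


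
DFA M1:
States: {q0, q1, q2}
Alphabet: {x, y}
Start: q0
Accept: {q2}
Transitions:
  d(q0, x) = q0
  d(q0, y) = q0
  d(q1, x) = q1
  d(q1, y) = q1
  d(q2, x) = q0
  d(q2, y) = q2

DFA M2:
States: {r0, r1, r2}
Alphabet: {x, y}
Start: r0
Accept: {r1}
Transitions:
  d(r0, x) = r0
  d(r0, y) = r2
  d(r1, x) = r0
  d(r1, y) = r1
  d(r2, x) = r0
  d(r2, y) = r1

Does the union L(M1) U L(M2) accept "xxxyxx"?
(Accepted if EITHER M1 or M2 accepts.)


M1: final=q0 accepted=False
M2: final=r0 accepted=False

No, union rejects (neither accepts)


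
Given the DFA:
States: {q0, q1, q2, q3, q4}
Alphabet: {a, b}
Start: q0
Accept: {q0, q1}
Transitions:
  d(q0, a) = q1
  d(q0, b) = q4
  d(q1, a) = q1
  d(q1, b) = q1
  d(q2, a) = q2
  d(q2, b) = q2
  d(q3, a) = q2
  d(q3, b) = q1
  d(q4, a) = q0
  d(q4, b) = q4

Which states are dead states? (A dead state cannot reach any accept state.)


Forward reachability from each state:
  q0 -> reaches accept state q0 (live)
  q1 -> reaches accept state q1 (live)
  q2 -> reaches {q2}, no accept state (dead)
  q3 -> reaches accept state q1 (live)
  q4 -> reaches accept state q0 (live)

{q2}


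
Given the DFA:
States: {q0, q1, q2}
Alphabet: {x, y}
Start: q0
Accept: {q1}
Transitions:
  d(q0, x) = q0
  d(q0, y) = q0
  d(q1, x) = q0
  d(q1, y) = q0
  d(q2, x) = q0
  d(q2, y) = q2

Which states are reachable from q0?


BFS from q0:
  layer 0: {q0}

{q0}


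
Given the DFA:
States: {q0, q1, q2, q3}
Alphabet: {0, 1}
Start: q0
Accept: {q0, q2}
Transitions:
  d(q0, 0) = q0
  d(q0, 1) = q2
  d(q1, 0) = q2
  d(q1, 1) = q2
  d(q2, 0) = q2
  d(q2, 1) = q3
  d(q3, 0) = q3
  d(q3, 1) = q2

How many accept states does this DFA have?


Accept states listed: {q0, q2}
Counting: q0(1) q2(2)

2


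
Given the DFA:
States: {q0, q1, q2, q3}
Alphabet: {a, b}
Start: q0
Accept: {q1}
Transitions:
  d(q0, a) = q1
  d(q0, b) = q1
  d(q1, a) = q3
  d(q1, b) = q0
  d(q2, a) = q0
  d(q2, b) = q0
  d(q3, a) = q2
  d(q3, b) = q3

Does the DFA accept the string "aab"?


Trace: q0 -> q1 -> q3 -> q3
Final state: q3
Accept states: {q1}

No, rejected (final state q3 is not an accept state)


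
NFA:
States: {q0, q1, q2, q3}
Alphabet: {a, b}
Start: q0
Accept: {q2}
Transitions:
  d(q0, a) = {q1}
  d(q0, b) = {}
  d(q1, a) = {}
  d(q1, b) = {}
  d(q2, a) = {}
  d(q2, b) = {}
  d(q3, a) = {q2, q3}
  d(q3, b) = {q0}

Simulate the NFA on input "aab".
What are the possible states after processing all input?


Start: {q0}
  --a--> {q1}
  --a--> {}
  --b--> {}

{} (empty set, no valid transitions)


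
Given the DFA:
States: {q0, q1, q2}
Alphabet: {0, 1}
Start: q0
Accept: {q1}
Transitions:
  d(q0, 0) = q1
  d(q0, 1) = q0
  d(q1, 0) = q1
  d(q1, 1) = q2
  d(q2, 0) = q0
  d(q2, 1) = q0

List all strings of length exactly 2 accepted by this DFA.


All strings of length 2: 4 total
Accepted: 2

"00", "10"


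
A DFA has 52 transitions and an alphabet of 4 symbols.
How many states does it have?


Each state has exactly one transition per symbol.
states = transitions / |alphabet| = 52 / 4 = 13

13


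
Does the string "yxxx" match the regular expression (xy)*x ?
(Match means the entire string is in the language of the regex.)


|string| = 4; first = 'y'; last = 'x'

No, "yxxx" does not match (xy)*x


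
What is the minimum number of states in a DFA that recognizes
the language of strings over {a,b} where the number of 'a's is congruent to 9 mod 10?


States track (count of 'a') mod 10.
Need 10 states: one per remainder 0..9; accept = remainder 9.

10


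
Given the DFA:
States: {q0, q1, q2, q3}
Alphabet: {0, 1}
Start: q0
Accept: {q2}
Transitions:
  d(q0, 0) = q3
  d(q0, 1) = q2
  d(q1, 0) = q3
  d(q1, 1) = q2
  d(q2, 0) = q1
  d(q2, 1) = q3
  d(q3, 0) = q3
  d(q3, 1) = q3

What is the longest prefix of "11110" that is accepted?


Run the DFA, marking each prefix where the state is accepting:
  "" -> q0 [reject]
  "1" -> q2 [accept]
  "11" -> q3 [reject]
  "111" -> q3 [reject]
  "1111" -> q3 [reject]
  "11110" -> q3 [reject]

"1"


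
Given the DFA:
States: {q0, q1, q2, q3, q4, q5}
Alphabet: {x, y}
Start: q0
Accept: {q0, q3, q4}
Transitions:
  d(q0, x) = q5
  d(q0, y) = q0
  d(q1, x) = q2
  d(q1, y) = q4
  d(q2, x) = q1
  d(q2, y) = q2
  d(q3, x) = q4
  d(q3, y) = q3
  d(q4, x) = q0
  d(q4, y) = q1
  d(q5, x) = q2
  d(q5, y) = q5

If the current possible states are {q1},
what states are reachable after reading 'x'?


Apply transition on 'x' from each current state:
  d(q1, x) = q2

{q2}


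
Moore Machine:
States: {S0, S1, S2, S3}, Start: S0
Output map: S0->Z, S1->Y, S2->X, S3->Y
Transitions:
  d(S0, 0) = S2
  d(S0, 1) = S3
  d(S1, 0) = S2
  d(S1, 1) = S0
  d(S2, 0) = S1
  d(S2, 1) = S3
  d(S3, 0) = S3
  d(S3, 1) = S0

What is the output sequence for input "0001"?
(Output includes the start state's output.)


Start: S0 (output Z)
  --0--> S2 (output X)
  --0--> S1 (output Y)
  --0--> S2 (output X)
  --1--> S3 (output Y)

"ZXYXY"


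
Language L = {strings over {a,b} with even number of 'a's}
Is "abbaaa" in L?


count('a') = 4; 4 mod 2 = 0

Yes, "abbaaa" is in L


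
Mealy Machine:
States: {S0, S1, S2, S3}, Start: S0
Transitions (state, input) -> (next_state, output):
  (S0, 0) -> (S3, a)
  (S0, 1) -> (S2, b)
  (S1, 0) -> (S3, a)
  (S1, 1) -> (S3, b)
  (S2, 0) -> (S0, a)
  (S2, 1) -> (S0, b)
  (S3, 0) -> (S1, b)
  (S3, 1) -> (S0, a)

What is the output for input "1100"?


Step-by-step:
  (S0, 1) -> (S2, b)
  (S2, 1) -> (S0, b)
  (S0, 0) -> (S3, a)
  (S3, 0) -> (S1, b)

"bbab"


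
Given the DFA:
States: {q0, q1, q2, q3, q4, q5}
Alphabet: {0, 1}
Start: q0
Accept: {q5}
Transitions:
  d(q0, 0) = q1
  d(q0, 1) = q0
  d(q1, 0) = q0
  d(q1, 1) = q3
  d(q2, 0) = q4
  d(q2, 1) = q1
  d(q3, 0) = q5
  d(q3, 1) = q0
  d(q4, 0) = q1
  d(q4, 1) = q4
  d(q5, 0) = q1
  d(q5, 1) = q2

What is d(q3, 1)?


Looking up transition d(q3, 1)

q0


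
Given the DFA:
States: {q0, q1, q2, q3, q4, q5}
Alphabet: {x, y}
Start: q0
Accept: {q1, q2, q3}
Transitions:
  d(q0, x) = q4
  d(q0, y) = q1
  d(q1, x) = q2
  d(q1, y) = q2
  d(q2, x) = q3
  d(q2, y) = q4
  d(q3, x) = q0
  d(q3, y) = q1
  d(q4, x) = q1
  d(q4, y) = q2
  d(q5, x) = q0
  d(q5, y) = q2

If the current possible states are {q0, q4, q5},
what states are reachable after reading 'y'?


Apply transition on 'y' from each current state:
  d(q0, y) = q1
  d(q4, y) = q2
  d(q5, y) = q2

{q1, q2}


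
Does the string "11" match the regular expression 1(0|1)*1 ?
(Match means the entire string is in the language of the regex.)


|string| = 2; first = '1'; last = '1'

Yes, "11" matches 1(0|1)*1


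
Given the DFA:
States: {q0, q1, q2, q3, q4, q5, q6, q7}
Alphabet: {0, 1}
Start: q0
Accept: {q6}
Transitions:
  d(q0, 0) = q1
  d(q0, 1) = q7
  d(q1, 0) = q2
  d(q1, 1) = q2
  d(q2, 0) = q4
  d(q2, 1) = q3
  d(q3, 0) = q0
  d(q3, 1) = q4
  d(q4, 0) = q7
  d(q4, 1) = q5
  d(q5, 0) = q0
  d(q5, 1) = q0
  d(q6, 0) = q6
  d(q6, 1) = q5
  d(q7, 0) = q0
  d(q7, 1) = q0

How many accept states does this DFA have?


Accept states listed: {q6}
Counting: q6(1)

1


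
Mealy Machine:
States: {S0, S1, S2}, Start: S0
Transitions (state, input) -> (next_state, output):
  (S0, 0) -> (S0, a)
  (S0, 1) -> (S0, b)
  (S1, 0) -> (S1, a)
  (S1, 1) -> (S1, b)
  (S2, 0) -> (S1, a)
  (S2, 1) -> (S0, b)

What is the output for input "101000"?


Step-by-step:
  (S0, 1) -> (S0, b)
  (S0, 0) -> (S0, a)
  (S0, 1) -> (S0, b)
  (S0, 0) -> (S0, a)
  (S0, 0) -> (S0, a)
  (S0, 0) -> (S0, a)

"babaaa"


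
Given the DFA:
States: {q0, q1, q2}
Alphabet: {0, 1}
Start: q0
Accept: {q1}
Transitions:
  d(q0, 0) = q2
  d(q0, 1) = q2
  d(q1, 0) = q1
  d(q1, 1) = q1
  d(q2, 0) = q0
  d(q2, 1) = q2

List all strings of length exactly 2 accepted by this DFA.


All strings of length 2: 4 total
Accepted: 0

None


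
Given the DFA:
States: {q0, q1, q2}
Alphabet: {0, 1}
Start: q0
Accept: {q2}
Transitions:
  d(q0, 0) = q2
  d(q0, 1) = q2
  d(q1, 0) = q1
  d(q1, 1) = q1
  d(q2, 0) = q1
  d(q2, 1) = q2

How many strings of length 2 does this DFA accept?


Enumerating all length-2 strings:
  "00" -> q1 [reject]
  "01" -> q2 [accept]
  "10" -> q1 [reject]
  "11" -> q2 [accept]

2 out of 4


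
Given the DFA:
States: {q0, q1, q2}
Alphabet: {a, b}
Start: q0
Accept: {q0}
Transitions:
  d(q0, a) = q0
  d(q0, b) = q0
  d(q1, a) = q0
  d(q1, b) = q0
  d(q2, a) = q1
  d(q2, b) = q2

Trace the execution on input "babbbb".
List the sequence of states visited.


Input: babbbb
d(q0, b) = q0
d(q0, a) = q0
d(q0, b) = q0
d(q0, b) = q0
d(q0, b) = q0
d(q0, b) = q0


q0 -> q0 -> q0 -> q0 -> q0 -> q0 -> q0


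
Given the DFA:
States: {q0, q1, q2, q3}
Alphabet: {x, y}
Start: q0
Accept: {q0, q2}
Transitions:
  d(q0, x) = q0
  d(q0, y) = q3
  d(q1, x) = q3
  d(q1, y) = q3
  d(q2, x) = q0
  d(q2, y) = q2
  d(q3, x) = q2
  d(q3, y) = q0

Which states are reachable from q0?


BFS from q0:
  layer 0: {q0}
  layer 1: {q3}
  layer 2: {q2}

{q0, q2, q3}


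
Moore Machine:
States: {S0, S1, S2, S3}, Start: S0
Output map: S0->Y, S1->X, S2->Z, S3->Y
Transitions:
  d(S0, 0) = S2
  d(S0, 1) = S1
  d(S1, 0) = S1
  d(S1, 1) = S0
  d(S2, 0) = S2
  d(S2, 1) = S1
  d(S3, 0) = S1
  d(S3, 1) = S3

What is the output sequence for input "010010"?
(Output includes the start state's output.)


Start: S0 (output Y)
  --0--> S2 (output Z)
  --1--> S1 (output X)
  --0--> S1 (output X)
  --0--> S1 (output X)
  --1--> S0 (output Y)
  --0--> S2 (output Z)

"YZXXXYZ"


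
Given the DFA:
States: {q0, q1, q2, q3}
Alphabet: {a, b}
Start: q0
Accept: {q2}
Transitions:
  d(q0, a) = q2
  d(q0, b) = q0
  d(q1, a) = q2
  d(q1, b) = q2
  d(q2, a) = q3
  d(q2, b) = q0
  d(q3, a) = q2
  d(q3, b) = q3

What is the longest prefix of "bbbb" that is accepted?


Run the DFA, marking each prefix where the state is accepting:
  "" -> q0 [reject]
  "b" -> q0 [reject]
  "bb" -> q0 [reject]
  "bbb" -> q0 [reject]
  "bbbb" -> q0 [reject]

No prefix is accepted


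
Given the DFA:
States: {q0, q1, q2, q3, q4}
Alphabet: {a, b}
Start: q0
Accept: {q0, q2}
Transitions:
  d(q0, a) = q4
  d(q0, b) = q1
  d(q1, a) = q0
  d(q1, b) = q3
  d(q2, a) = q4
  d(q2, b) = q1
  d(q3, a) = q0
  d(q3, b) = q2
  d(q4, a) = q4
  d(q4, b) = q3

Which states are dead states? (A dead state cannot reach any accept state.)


Forward reachability from each state:
  q0 -> reaches accept state q0 (live)
  q1 -> reaches accept state q0 (live)
  q2 -> reaches accept state q0 (live)
  q3 -> reaches accept state q0 (live)
  q4 -> reaches accept state q0 (live)

None (all states can reach an accept state)


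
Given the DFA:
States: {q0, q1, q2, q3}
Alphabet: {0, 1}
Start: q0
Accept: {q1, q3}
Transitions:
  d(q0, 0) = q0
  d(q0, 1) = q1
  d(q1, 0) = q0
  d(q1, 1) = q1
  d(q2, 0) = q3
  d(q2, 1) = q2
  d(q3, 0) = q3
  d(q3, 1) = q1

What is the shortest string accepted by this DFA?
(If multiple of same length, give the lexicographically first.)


BFS by string length (lex-first path to each state shown):
  len 0: q0<-""
  len 1: q0<-"0", q1<-"1"
Found accept state at length 1.

"1"


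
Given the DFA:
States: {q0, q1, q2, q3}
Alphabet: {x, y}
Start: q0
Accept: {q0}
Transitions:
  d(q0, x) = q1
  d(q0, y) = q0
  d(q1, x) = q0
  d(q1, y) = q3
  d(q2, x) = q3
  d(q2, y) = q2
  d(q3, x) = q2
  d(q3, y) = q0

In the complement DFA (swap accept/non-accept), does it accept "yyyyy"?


Trace: q0 -> q0 -> q0 -> q0 -> q0 -> q0
Final: q0
Original accept: {q0}
Complement: q0 is in original accept

No, complement rejects (original accepts)


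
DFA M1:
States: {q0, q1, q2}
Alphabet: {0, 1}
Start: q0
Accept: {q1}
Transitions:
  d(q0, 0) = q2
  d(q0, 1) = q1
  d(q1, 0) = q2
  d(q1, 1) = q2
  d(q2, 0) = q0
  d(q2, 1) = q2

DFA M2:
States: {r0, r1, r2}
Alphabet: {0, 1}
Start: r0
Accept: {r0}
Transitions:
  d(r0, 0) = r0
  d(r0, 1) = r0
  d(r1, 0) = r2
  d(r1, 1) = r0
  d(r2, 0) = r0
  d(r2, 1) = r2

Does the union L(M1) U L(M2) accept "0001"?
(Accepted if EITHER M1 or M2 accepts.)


M1: final=q2 accepted=False
M2: final=r0 accepted=True

Yes, union accepts


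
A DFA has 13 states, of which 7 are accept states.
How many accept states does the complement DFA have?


Complement swaps accept and non-accept states.
13 - 7 = 6

6


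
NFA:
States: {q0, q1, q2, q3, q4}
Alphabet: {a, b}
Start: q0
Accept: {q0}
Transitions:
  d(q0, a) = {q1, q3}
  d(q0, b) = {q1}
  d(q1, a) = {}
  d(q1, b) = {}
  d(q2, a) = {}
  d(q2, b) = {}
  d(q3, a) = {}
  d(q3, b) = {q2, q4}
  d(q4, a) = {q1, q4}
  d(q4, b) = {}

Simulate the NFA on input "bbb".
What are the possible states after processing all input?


Start: {q0}
  --b--> {q1}
  --b--> {}
  --b--> {}

{} (empty set, no valid transitions)


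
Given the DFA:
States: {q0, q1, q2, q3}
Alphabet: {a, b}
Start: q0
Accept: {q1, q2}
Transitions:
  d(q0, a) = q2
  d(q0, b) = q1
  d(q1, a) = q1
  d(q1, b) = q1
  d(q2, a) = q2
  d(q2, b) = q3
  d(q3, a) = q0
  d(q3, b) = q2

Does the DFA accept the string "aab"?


Trace: q0 -> q2 -> q2 -> q3
Final state: q3
Accept states: {q1, q2}

No, rejected (final state q3 is not an accept state)


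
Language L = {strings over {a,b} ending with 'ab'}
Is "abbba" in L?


last two symbols = 'ba'

No, "abbba" is not in L


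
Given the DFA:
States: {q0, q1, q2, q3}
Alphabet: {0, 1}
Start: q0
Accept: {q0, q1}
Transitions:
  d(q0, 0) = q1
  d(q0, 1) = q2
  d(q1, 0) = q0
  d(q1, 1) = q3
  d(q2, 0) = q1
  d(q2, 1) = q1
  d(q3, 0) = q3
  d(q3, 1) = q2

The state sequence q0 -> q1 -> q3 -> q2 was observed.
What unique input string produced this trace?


Trace back each transition to find the symbol:
  q0 --[0]--> q1
  q1 --[1]--> q3
  q3 --[1]--> q2

"011"


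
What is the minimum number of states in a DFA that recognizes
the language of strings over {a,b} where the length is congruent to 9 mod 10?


States track (length) mod 10.
Need 10 states: one per remainder 0..9; accept = remainder 9.

10


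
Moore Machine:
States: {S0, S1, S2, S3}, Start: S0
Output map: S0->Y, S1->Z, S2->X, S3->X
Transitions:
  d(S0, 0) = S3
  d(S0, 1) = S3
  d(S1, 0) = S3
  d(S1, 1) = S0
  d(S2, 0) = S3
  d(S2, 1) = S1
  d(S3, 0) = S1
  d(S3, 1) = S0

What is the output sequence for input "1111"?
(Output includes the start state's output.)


Start: S0 (output Y)
  --1--> S3 (output X)
  --1--> S0 (output Y)
  --1--> S3 (output X)
  --1--> S0 (output Y)

"YXYXY"


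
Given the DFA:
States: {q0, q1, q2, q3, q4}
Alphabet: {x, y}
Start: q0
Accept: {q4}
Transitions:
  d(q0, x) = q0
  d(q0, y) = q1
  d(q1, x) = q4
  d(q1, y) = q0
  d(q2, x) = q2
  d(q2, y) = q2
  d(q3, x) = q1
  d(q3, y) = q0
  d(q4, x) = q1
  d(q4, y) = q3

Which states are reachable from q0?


BFS from q0:
  layer 0: {q0}
  layer 1: {q1}
  layer 2: {q4}
  layer 3: {q3}

{q0, q1, q3, q4}


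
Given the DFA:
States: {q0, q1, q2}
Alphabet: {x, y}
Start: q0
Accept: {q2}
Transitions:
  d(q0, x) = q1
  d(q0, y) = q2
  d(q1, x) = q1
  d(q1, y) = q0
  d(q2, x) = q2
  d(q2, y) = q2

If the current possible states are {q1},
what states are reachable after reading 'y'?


Apply transition on 'y' from each current state:
  d(q1, y) = q0

{q0}


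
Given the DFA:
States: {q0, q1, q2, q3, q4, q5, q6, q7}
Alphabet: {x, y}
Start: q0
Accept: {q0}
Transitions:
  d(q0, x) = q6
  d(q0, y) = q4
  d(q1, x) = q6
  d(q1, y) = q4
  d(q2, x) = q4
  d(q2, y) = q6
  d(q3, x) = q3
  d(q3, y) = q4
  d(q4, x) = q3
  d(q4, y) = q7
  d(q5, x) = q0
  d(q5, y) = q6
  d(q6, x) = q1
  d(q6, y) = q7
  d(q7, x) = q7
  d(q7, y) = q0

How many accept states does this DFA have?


Accept states listed: {q0}
Counting: q0(1)

1


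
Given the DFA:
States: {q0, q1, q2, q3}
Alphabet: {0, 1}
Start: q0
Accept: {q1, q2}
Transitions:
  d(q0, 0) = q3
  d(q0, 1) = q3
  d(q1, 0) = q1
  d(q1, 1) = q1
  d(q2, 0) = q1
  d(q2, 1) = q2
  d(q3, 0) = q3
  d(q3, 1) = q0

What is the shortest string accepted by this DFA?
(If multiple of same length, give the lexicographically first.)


BFS by string length (lex-first path to each state shown):
  len 0: q0<-""
  len 1: q3<-"0"
  len 2: q0<-"01", q3<-"00"
  len 3: q0<-"001", q3<-"000"
  len 4: q0<-"0001", q3<-"0000"
  len 5: q0<-"00001", q3<-"00000"
  len 6: q0<-"000001", q3<-"000000"
  len 7: q0<-"0000001", q3<-"0000000"
  len 8: q0<-"00000001", q3<-"00000000"

No string accepted (empty language)


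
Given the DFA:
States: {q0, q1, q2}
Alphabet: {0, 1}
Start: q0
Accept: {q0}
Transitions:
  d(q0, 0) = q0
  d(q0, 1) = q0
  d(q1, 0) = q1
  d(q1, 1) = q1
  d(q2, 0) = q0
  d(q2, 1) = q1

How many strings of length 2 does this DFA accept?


Enumerating all length-2 strings:
  "00" -> q0 [accept]
  "01" -> q0 [accept]
  "10" -> q0 [accept]
  "11" -> q0 [accept]

4 out of 4


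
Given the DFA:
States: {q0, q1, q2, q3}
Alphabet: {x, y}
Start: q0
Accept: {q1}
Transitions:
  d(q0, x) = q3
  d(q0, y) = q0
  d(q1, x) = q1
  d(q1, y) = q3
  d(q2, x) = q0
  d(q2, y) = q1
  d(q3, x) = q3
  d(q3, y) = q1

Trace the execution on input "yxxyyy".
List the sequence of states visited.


Input: yxxyyy
d(q0, y) = q0
d(q0, x) = q3
d(q3, x) = q3
d(q3, y) = q1
d(q1, y) = q3
d(q3, y) = q1


q0 -> q0 -> q3 -> q3 -> q1 -> q3 -> q1


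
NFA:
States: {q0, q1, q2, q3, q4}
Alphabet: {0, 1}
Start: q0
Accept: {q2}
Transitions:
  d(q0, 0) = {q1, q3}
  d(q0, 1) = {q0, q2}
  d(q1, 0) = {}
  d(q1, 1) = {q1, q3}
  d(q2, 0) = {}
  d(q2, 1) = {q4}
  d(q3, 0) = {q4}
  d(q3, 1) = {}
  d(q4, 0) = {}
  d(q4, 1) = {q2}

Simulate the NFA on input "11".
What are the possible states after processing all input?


Start: {q0}
  --1--> {q0, q2}
  --1--> {q0, q2, q4}

{q0, q2, q4}


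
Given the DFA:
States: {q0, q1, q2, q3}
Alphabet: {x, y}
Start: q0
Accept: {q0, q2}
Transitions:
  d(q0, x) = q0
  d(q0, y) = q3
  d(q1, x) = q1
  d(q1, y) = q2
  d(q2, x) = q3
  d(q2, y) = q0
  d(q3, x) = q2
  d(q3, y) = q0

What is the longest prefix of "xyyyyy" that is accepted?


Run the DFA, marking each prefix where the state is accepting:
  "" -> q0 [accept]
  "x" -> q0 [accept]
  "xy" -> q3 [reject]
  "xyy" -> q0 [accept]
  "xyyy" -> q3 [reject]
  "xyyyy" -> q0 [accept]
  "xyyyyy" -> q3 [reject]

"xyyyy"


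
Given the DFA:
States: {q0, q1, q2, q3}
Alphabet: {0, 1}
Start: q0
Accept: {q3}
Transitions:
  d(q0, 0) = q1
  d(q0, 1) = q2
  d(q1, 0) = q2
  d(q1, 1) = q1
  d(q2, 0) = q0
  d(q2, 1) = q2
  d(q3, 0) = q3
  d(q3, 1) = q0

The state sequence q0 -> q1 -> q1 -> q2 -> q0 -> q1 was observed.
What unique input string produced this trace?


Trace back each transition to find the symbol:
  q0 --[0]--> q1
  q1 --[1]--> q1
  q1 --[0]--> q2
  q2 --[0]--> q0
  q0 --[0]--> q1

"01000"


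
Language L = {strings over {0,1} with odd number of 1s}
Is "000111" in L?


count('1') = 3; 3 mod 2 = 1

Yes, "000111" is in L


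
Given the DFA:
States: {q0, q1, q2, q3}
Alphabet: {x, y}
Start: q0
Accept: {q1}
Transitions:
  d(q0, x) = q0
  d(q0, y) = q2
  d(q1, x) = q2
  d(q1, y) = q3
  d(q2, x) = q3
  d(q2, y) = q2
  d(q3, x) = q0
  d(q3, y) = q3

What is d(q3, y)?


Looking up transition d(q3, y)

q3


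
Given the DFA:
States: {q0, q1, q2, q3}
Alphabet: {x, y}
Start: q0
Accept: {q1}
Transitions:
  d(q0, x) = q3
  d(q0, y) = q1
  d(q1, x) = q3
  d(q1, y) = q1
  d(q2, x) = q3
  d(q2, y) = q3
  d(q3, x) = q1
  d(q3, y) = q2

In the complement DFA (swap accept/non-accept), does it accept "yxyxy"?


Trace: q0 -> q1 -> q3 -> q2 -> q3 -> q2
Final: q2
Original accept: {q1}
Complement: q2 is not in original accept

Yes, complement accepts (original rejects)


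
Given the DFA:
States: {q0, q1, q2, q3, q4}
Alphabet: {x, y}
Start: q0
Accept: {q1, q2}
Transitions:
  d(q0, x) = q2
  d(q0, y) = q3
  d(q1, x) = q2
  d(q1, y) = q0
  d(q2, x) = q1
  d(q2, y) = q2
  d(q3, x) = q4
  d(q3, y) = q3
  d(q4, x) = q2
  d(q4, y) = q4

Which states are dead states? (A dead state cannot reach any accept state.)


Forward reachability from each state:
  q0 -> reaches accept state q1 (live)
  q1 -> reaches accept state q1 (live)
  q2 -> reaches accept state q1 (live)
  q3 -> reaches accept state q1 (live)
  q4 -> reaches accept state q1 (live)

None (all states can reach an accept state)


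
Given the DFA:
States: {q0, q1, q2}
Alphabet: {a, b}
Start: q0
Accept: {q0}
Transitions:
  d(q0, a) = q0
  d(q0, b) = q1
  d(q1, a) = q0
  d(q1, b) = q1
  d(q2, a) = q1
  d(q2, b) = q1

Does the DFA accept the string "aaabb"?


Trace: q0 -> q0 -> q0 -> q0 -> q1 -> q1
Final state: q1
Accept states: {q0}

No, rejected (final state q1 is not an accept state)


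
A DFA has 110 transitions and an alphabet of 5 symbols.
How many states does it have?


Each state has exactly one transition per symbol.
states = transitions / |alphabet| = 110 / 5 = 22

22


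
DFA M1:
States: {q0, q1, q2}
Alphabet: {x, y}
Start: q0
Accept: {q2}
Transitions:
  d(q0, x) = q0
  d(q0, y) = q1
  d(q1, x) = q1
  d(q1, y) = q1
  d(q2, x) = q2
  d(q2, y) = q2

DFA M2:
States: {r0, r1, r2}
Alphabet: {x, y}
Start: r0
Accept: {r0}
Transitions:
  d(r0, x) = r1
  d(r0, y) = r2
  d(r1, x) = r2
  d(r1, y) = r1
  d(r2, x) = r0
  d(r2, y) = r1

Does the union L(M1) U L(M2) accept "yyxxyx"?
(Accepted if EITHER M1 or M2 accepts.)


M1: final=q1 accepted=False
M2: final=r0 accepted=True

Yes, union accepts


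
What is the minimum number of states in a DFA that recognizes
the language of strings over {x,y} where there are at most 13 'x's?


States: count = 0, 1, ..., 13 (all accepting; 14 states), plus a dead state for count > 13.
Total: 14 + 1 = 15.

15


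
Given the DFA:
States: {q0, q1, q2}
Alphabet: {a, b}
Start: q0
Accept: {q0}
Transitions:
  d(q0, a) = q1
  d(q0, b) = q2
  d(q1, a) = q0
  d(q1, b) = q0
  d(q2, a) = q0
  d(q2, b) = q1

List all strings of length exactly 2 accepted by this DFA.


All strings of length 2: 4 total
Accepted: 3

"aa", "ab", "ba"


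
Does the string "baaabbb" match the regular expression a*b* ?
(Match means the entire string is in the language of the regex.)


|string| = 7; first = 'b'; last = 'b'

No, "baaabbb" does not match a*b*


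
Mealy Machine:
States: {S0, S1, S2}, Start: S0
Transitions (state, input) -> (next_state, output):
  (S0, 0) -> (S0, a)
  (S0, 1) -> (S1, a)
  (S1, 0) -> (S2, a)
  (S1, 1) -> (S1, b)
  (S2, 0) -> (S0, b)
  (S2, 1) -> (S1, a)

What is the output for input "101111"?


Step-by-step:
  (S0, 1) -> (S1, a)
  (S1, 0) -> (S2, a)
  (S2, 1) -> (S1, a)
  (S1, 1) -> (S1, b)
  (S1, 1) -> (S1, b)
  (S1, 1) -> (S1, b)

"aaabbb"


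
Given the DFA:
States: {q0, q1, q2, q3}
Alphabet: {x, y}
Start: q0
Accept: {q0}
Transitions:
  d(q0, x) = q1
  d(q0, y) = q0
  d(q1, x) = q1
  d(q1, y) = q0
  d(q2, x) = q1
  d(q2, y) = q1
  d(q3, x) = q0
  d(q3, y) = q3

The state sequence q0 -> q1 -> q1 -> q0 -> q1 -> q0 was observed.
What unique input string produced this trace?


Trace back each transition to find the symbol:
  q0 --[x]--> q1
  q1 --[x]--> q1
  q1 --[y]--> q0
  q0 --[x]--> q1
  q1 --[y]--> q0

"xxyxy"


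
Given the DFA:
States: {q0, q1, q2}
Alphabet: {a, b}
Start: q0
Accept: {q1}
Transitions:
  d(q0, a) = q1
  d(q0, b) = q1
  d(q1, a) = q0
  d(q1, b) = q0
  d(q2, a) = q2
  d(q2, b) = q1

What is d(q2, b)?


Looking up transition d(q2, b)

q1


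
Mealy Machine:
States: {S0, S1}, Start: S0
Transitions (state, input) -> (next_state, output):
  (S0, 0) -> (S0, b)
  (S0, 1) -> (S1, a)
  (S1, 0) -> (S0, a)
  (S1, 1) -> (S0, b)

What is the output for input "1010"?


Step-by-step:
  (S0, 1) -> (S1, a)
  (S1, 0) -> (S0, a)
  (S0, 1) -> (S1, a)
  (S1, 0) -> (S0, a)

"aaaa"


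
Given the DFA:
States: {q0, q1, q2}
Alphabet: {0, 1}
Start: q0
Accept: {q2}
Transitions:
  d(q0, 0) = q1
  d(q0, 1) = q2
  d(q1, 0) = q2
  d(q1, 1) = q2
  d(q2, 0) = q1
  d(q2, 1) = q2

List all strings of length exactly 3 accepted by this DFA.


All strings of length 3: 8 total
Accepted: 5

"001", "011", "100", "101", "111"


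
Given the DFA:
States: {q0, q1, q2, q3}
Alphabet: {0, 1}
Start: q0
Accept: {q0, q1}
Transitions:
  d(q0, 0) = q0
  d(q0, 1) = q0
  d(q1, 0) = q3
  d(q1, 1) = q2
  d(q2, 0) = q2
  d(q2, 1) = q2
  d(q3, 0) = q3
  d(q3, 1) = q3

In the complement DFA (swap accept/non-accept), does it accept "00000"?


Trace: q0 -> q0 -> q0 -> q0 -> q0 -> q0
Final: q0
Original accept: {q0, q1}
Complement: q0 is in original accept

No, complement rejects (original accepts)


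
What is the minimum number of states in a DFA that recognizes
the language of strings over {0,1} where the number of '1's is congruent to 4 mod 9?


States track (count of '1') mod 9.
Need 9 states: one per remainder 0..8; accept = remainder 4.

9


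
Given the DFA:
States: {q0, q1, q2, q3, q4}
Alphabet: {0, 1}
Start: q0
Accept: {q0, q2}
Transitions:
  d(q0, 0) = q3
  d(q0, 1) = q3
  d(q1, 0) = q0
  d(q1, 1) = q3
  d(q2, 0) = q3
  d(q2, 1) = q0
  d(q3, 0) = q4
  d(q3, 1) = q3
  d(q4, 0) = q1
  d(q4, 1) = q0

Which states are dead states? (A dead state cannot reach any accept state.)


Forward reachability from each state:
  q0 -> reaches accept state q0 (live)
  q1 -> reaches accept state q0 (live)
  q2 -> reaches accept state q0 (live)
  q3 -> reaches accept state q0 (live)
  q4 -> reaches accept state q0 (live)

None (all states can reach an accept state)


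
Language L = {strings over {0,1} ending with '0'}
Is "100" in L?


last symbol = '0'

Yes, "100" is in L


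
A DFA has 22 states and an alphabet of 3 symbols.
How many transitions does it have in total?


Each state has exactly one transition per symbol.
22 * 3 = 66

66


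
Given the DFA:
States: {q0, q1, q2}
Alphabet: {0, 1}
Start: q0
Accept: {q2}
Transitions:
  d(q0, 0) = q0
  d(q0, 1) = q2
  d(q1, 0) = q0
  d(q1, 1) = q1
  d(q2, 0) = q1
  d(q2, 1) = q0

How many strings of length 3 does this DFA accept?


Enumerating all length-3 strings:
  "000" -> q0 [reject]
  "001" -> q2 [accept]
  "010" -> q1 [reject]
  "011" -> q0 [reject]
  "100" -> q0 [reject]
  "101" -> q1 [reject]
  "110" -> q0 [reject]
  "111" -> q2 [accept]

2 out of 8


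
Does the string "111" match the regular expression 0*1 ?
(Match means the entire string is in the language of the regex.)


|string| = 3; first = '1'; last = '1'

No, "111" does not match 0*1


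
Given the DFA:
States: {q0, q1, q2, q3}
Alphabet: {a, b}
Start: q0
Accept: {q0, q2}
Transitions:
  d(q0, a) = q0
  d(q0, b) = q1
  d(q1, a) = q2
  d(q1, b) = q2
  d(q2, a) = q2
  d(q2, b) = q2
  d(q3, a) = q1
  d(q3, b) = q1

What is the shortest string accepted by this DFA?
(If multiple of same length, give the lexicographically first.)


BFS by string length (lex-first path to each state shown):
  len 0: q0<-""
Found accept state at length 0.

"" (empty string)


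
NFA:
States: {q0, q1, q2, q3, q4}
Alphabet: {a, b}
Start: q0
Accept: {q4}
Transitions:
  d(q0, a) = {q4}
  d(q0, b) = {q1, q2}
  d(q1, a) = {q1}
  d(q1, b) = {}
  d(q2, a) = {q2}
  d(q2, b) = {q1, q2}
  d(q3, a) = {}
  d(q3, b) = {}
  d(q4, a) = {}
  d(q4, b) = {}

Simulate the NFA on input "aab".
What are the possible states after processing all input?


Start: {q0}
  --a--> {q4}
  --a--> {}
  --b--> {}

{} (empty set, no valid transitions)


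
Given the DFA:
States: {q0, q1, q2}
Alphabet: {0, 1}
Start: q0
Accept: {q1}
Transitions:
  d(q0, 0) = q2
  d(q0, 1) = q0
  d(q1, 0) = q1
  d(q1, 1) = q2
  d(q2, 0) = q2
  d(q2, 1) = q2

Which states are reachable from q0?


BFS from q0:
  layer 0: {q0}
  layer 1: {q2}

{q0, q2}


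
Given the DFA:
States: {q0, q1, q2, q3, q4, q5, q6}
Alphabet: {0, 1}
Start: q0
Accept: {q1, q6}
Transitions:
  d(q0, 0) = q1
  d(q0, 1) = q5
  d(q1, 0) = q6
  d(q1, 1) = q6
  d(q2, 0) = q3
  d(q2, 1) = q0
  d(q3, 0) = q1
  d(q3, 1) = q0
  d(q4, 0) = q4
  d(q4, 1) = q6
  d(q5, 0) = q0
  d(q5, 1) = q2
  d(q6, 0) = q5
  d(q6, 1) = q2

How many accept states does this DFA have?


Accept states listed: {q1, q6}
Counting: q1(1) q6(2)

2


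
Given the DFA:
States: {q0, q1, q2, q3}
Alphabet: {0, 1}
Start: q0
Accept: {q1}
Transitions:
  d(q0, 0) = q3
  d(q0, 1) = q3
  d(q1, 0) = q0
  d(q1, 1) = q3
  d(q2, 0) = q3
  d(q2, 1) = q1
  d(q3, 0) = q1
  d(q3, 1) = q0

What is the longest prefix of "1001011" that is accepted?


Run the DFA, marking each prefix where the state is accepting:
  "" -> q0 [reject]
  "1" -> q3 [reject]
  "10" -> q1 [accept]
  "100" -> q0 [reject]
  "1001" -> q3 [reject]
  "10010" -> q1 [accept]
  "100101" -> q3 [reject]
  "1001011" -> q0 [reject]

"10010"


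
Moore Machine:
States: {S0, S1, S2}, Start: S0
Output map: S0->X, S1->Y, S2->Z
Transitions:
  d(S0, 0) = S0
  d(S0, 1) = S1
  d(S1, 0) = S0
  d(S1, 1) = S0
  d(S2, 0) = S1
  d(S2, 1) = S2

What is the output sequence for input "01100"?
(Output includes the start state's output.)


Start: S0 (output X)
  --0--> S0 (output X)
  --1--> S1 (output Y)
  --1--> S0 (output X)
  --0--> S0 (output X)
  --0--> S0 (output X)

"XXYXXX"


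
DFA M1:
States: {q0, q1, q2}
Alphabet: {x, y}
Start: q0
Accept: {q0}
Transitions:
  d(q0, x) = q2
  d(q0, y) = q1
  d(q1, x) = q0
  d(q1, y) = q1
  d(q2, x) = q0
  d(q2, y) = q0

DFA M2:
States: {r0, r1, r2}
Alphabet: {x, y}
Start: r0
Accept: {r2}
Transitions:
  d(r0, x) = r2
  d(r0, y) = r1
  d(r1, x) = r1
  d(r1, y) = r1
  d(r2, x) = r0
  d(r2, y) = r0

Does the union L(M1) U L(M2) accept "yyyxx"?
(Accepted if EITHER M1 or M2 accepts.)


M1: final=q2 accepted=False
M2: final=r1 accepted=False

No, union rejects (neither accepts)


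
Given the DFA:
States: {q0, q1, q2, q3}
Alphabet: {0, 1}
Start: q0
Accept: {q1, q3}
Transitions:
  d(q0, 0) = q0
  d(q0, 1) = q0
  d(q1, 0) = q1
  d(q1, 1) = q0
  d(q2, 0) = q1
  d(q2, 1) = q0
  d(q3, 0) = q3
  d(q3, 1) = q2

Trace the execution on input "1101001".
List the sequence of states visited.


Input: 1101001
d(q0, 1) = q0
d(q0, 1) = q0
d(q0, 0) = q0
d(q0, 1) = q0
d(q0, 0) = q0
d(q0, 0) = q0
d(q0, 1) = q0


q0 -> q0 -> q0 -> q0 -> q0 -> q0 -> q0 -> q0


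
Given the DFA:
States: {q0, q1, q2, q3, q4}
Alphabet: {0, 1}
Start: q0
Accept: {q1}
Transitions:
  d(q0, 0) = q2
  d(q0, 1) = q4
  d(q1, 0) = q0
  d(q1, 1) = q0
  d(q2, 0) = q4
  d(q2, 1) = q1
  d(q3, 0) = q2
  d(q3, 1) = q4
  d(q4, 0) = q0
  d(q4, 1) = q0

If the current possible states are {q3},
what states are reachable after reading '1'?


Apply transition on '1' from each current state:
  d(q3, 1) = q4

{q4}


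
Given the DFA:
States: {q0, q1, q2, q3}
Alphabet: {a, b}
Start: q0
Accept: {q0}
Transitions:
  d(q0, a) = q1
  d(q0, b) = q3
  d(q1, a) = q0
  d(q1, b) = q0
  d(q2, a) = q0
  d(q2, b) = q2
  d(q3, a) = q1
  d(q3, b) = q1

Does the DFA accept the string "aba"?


Trace: q0 -> q1 -> q0 -> q1
Final state: q1
Accept states: {q0}

No, rejected (final state q1 is not an accept state)


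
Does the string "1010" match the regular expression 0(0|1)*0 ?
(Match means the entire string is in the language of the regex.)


|string| = 4; first = '1'; last = '0'

No, "1010" does not match 0(0|1)*0


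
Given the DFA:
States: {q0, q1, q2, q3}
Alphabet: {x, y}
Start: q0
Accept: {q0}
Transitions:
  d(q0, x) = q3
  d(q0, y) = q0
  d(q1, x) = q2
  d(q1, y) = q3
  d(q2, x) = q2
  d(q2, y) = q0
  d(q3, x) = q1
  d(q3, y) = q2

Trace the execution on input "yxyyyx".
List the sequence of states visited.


Input: yxyyyx
d(q0, y) = q0
d(q0, x) = q3
d(q3, y) = q2
d(q2, y) = q0
d(q0, y) = q0
d(q0, x) = q3


q0 -> q0 -> q3 -> q2 -> q0 -> q0 -> q3


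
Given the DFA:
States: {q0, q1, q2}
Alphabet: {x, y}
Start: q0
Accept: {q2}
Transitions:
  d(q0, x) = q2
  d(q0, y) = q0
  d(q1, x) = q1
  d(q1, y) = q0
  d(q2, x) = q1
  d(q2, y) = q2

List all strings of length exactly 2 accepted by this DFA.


All strings of length 2: 4 total
Accepted: 2

"xy", "yx"


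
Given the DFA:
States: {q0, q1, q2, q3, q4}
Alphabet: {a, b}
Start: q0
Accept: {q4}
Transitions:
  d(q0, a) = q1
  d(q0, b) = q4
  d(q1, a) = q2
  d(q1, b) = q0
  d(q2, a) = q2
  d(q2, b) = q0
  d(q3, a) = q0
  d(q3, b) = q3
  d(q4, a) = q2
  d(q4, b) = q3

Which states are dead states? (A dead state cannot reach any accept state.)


Forward reachability from each state:
  q0 -> reaches accept state q4 (live)
  q1 -> reaches accept state q4 (live)
  q2 -> reaches accept state q4 (live)
  q3 -> reaches accept state q4 (live)
  q4 -> reaches accept state q4 (live)

None (all states can reach an accept state)


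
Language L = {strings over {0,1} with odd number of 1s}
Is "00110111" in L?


count('1') = 5; 5 mod 2 = 1

Yes, "00110111" is in L


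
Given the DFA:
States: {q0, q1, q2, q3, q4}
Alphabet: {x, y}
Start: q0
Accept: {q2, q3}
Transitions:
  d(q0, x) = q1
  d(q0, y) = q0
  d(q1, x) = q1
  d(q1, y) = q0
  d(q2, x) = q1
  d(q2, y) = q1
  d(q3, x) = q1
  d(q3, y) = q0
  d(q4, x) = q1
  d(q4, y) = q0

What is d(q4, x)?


Looking up transition d(q4, x)

q1


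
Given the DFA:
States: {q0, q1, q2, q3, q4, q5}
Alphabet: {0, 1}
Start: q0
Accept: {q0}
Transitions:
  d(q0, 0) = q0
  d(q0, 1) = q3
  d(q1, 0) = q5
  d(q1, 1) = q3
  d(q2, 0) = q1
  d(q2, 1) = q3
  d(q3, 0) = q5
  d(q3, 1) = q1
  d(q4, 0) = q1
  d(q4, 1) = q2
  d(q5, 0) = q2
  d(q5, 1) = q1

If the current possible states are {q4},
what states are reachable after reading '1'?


Apply transition on '1' from each current state:
  d(q4, 1) = q2

{q2}


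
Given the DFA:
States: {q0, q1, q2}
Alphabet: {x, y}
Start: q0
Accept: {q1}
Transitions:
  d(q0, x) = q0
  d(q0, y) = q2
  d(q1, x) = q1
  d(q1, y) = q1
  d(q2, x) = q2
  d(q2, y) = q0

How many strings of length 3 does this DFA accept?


Enumerating all length-3 strings:
  "xxx" -> q0 [reject]
  "xxy" -> q2 [reject]
  "xyx" -> q2 [reject]
  "xyy" -> q0 [reject]
  "yxx" -> q2 [reject]
  "yxy" -> q0 [reject]
  "yyx" -> q0 [reject]
  "yyy" -> q2 [reject]

0 out of 8


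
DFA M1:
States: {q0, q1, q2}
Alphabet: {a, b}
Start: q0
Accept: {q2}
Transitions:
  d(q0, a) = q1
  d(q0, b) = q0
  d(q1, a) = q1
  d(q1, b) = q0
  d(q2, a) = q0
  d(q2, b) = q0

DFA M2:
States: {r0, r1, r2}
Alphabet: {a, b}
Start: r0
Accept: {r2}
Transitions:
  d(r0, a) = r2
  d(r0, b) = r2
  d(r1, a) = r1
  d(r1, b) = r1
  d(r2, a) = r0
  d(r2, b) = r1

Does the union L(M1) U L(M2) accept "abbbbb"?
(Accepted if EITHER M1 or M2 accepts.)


M1: final=q0 accepted=False
M2: final=r1 accepted=False

No, union rejects (neither accepts)


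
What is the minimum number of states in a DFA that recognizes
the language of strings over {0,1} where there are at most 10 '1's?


States: count = 0, 1, ..., 10 (all accepting; 11 states), plus a dead state for count > 10.
Total: 11 + 1 = 12.

12


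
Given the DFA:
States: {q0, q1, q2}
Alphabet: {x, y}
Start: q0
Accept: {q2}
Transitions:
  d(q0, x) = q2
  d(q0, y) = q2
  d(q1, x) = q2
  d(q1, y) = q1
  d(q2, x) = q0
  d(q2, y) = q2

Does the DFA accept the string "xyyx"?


Trace: q0 -> q2 -> q2 -> q2 -> q0
Final state: q0
Accept states: {q2}

No, rejected (final state q0 is not an accept state)


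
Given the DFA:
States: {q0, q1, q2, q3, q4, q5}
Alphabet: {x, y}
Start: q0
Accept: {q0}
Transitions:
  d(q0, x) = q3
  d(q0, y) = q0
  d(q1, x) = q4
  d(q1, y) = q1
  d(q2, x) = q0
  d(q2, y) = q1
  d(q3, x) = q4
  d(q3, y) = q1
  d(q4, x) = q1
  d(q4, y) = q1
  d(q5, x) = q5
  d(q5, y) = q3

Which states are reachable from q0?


BFS from q0:
  layer 0: {q0}
  layer 1: {q3}
  layer 2: {q1, q4}

{q0, q1, q3, q4}
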